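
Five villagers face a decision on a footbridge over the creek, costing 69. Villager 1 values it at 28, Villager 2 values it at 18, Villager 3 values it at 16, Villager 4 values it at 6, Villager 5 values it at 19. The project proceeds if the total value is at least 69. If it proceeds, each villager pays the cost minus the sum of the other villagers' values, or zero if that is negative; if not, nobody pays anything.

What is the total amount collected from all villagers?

11

Total value 87 ≥ cost 69, so it is built.
Villager 1: others sum to 59; max(0, 69 - 59) = 10.
Villager 2: others sum to 69; max(0, 69 - 69) = 0.
Villager 3: others sum to 71; max(0, 69 - 71) = 0.
Villager 4: others sum to 81; max(0, 69 - 81) = 0.
Villager 5: others sum to 68; max(0, 69 - 68) = 1.
Total collected = 10 + 0 + 0 + 0 + 1 = 11.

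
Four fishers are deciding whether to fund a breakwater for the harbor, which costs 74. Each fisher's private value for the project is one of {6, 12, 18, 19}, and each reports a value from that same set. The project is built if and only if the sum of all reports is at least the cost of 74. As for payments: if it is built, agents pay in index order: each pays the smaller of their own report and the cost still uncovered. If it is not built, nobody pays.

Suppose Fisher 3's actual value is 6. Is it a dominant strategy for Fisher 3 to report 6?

Yes

Check each profile of the others' reports and compare truth against every alternative report.
Others report (6, 6, 6): truth gives 0, best alternative gives 0.
Others report (6, 6, 12): truth gives 0, best alternative gives 0.
Others report (6, 6, 18): truth gives 0, best alternative gives 0.
Others report (6, 6, 19): truth gives 0, best alternative gives 0.
Others report (6, 12, 6): truth gives 0, best alternative gives 0.
Others report (6, 12, 12): truth gives 0, best alternative gives 0.
(Remaining 58 profiles checked similarly; truth is weakly best in each.)
In every case the truthful report is at least as good as any alternative, so it is a dominant strategy.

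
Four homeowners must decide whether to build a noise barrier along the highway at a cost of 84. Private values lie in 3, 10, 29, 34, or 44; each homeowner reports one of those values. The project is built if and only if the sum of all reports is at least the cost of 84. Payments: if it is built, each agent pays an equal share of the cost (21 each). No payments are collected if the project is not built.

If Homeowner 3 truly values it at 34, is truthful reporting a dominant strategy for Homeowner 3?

Consider the case where Homeowner 1 reports 3, Homeowner 2 reports 3 and Homeowner 4 reports 34.
Truthful report 34: project not built, utility 0.
Report 44 instead: project built, pays 21, utility 34 - 21 = 13.
Since 13 > 0, reporting 44 is strictly better here, so truthful reporting is not dominant.

No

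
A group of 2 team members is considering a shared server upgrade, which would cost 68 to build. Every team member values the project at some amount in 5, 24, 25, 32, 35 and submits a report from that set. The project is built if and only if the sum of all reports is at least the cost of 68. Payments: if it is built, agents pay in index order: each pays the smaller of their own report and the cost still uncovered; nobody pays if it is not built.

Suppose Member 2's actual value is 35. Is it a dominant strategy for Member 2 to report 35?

Yes

Check each profile of the others' reports and compare truth against every alternative report.
Others report (35): truth gives 2, best alternative gives 0.
Others report (5): truth gives 0, best alternative gives 0.
Others report (24): truth gives 0, best alternative gives 0.
Others report (25): truth gives 0, best alternative gives 0.
Others report (32): truth gives 0, best alternative gives 0.
In every case the truthful report is at least as good as any alternative, so it is a dominant strategy.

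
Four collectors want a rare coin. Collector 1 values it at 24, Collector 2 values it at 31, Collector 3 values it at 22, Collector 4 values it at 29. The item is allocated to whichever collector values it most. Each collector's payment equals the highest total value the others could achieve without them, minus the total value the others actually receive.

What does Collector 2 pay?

29

Collector 2 has the highest value and receives the item.
Without Collector 2, the item would go to the next-highest value, 29, so the others could achieve 29.
With Collector 2 present and winning, the others receive nothing, so their total is 0.
Payment = 29 - 0 = 29.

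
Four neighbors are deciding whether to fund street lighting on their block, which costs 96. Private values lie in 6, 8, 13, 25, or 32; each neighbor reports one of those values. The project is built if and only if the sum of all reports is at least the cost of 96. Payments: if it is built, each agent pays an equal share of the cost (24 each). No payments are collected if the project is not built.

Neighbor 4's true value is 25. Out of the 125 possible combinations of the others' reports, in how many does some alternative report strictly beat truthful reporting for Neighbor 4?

15

Others report (6, 32, 32): truth gives 0; report 32 gives 1 > 0. Violating.
Others report (8, 25, 32): truth gives 0; report 32 gives 1 > 0. Violating.
Others report (8, 32, 25): truth gives 0; report 32 gives 1 > 0. Violating.
Others report (13, 25, 32): truth gives 0; report 32 gives 1 > 0. Violating.
Others report (6, 6, 6): truth gives 0; no alternative beats it.
Others report (6, 6, 8): truth gives 0; no alternative beats it.
(Checking all 125 profiles: 15 have a profitable deviation, 110 do not.)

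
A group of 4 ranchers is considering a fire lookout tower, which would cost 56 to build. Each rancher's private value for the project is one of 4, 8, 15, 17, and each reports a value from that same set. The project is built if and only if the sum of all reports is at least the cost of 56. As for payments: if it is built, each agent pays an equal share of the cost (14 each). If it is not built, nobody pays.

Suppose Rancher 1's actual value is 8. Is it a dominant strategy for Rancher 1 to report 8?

Consider the case where Rancher 2 reports 15, Rancher 3 reports 17 and Rancher 4 reports 17.
Truthful report 8: project built, pays 14, utility 8 - 14 = -6.
Report 4 instead: project not built, utility 0.
Since 0 > -6, reporting 4 is strictly better here, so truthful reporting is not dominant.

No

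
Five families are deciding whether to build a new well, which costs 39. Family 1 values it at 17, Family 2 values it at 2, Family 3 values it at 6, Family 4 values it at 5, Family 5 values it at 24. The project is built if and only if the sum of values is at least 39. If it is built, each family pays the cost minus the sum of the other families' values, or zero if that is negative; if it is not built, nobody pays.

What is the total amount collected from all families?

Total value 54 ≥ cost 39, so it is built.
Family 1: others sum to 37; max(0, 39 - 37) = 2.
Family 2: others sum to 52; max(0, 39 - 52) = 0.
Family 3: others sum to 48; max(0, 39 - 48) = 0.
Family 4: others sum to 49; max(0, 39 - 49) = 0.
Family 5: others sum to 30; max(0, 39 - 30) = 9.
Total collected = 2 + 0 + 0 + 0 + 9 = 11.

11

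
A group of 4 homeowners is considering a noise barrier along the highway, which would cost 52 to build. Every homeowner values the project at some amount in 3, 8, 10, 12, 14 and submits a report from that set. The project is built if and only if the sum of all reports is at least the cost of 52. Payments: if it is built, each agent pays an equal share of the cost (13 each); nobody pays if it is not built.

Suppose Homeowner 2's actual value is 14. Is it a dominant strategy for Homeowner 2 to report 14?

Check each profile of the others' reports and compare truth against every alternative report.
Others report (10, 14, 14): truth gives 1, best alternative gives 0.
Others report (12, 12, 14): truth gives 1, best alternative gives 0.
Others report (12, 14, 12): truth gives 1, best alternative gives 0.
Others report (14, 10, 14): truth gives 1, best alternative gives 0.
Others report (14, 12, 12): truth gives 1, best alternative gives 0.
Others report (14, 14, 10): truth gives 1, best alternative gives 0.
(Remaining 119 profiles checked similarly; truth is weakly best in each.)
In every case the truthful report is at least as good as any alternative, so it is a dominant strategy.

Yes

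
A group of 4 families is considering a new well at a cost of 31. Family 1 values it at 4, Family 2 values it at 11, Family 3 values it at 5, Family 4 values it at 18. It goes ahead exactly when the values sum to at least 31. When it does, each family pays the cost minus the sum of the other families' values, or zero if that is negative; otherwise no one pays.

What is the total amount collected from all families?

15

Total value 38 ≥ cost 31, so it is built.
Family 1: others sum to 34; max(0, 31 - 34) = 0.
Family 2: others sum to 27; max(0, 31 - 27) = 4.
Family 3: others sum to 33; max(0, 31 - 33) = 0.
Family 4: others sum to 20; max(0, 31 - 20) = 11.
Total collected = 0 + 4 + 0 + 11 = 15.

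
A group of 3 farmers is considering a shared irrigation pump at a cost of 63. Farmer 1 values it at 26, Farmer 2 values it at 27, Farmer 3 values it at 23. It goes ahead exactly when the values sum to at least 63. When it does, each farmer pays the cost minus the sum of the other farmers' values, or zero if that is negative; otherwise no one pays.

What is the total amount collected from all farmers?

Total value 76 ≥ cost 63, so it is built.
Farmer 1: others sum to 50; max(0, 63 - 50) = 13.
Farmer 2: others sum to 49; max(0, 63 - 49) = 14.
Farmer 3: others sum to 53; max(0, 63 - 53) = 10.
Total collected = 13 + 14 + 10 = 37.

37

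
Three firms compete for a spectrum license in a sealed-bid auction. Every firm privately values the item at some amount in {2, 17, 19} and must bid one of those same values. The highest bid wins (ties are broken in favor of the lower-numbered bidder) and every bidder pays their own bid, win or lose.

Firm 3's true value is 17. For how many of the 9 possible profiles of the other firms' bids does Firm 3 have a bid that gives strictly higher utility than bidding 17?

Others bid (2, 17): truth gives -17; bid 2 gives -2 > -17. Violating.
Others bid (2, 19): truth gives -17; bid 2 gives -2 > -17. Violating.
Others bid (17, 2): truth gives -17; bid 2 gives -2 > -17. Violating.
Others bid (17, 17): truth gives -17; bid 2 gives -2 > -17. Violating.
Others bid (2, 2): truth gives 0; no alternative beats it.
(Checking all 9 profiles: 8 have a profitable deviation, 1 does not.)

8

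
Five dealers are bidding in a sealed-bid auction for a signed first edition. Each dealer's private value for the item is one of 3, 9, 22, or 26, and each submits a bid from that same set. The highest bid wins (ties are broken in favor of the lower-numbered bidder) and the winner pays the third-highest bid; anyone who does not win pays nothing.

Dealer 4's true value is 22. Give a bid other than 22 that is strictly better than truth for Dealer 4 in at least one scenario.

Suppose Dealer 1 bids 3, Dealer 2 bids 3, Dealer 3 bids 3 and Dealer 5 bids 26.
Bid 22: loses, pays 0, utility 0.
Bid 26: wins, pays 3, utility 22 - 3 = 19.
So bidding 26 beats truth here (19 > 0).

26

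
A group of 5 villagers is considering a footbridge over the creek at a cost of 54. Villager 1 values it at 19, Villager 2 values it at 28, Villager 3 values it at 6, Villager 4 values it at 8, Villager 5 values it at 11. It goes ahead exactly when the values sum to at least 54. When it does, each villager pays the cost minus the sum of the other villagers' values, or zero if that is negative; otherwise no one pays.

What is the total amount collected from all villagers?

11

Total value 72 ≥ cost 54, so it is built.
Villager 1: others sum to 53; max(0, 54 - 53) = 1.
Villager 2: others sum to 44; max(0, 54 - 44) = 10.
Villager 3: others sum to 66; max(0, 54 - 66) = 0.
Villager 4: others sum to 64; max(0, 54 - 64) = 0.
Villager 5: others sum to 61; max(0, 54 - 61) = 0.
Total collected = 1 + 10 + 0 + 0 + 0 = 11.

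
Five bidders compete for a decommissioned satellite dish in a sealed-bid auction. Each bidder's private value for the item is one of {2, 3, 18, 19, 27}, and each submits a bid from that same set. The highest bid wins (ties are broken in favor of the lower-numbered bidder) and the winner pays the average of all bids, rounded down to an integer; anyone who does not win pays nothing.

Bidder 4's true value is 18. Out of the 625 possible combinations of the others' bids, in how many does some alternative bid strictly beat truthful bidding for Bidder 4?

250

Others bid (2, 2, 2, 2): truth gives 13; bid 3 gives 16 > 13. Violating.
Others bid (2, 2, 2, 3): truth gives 13; bid 3 gives 16 > 13. Violating.
Others bid (2, 2, 2, 19): truth gives 0; bid 19 gives 10 > 0. Violating.
Others bid (2, 2, 2, 27): truth gives 0; bid 27 gives 6 > 0. Violating.
Others bid (2, 2, 2, 18): truth gives 10; no alternative beats it.
Others bid (2, 2, 3, 2): truth gives 13; no alternative beats it.
(Checking all 625 profiles: 250 have a profitable deviation, 375 do not.)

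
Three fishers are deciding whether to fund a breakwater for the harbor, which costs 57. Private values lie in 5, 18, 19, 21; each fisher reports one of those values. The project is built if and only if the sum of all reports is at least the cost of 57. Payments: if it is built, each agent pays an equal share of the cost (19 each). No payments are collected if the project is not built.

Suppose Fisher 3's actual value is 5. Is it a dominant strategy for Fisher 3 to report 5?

Check each profile of the others' reports and compare truth against every alternative report.
Others report (18, 21): truth gives 0, best alternative gives -14.
Others report (19, 21): truth gives 0, best alternative gives -14.
Others report (21, 18): truth gives 0, best alternative gives -14.
Others report (21, 19): truth gives 0, best alternative gives -14.
Others report (21, 21): truth gives 0, best alternative gives -14.
Others report (5, 5): truth gives 0, best alternative gives 0.
(Remaining 10 profiles checked similarly; truth is weakly best in each.)
In every case the truthful report is at least as good as any alternative, so it is a dominant strategy.

Yes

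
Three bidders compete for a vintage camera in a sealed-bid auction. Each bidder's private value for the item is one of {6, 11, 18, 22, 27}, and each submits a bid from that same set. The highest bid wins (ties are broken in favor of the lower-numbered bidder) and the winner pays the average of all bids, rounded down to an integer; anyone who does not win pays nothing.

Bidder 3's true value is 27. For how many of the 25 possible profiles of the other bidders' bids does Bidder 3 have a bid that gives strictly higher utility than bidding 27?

Others bid (6, 6): truth gives 14; bid 11 gives 20 > 14. Violating.
Others bid (6, 11): truth gives 13; bid 18 gives 16 > 13. Violating.
Others bid (6, 18): truth gives 10; bid 22 gives 12 > 10. Violating.
Others bid (11, 6): truth gives 13; bid 18 gives 16 > 13. Violating.
Others bid (6, 22): truth gives 9; no alternative beats it.
Others bid (6, 27): truth gives 0; no alternative beats it.
(Checking all 25 profiles: 9 have a profitable deviation, 16 do not.)

9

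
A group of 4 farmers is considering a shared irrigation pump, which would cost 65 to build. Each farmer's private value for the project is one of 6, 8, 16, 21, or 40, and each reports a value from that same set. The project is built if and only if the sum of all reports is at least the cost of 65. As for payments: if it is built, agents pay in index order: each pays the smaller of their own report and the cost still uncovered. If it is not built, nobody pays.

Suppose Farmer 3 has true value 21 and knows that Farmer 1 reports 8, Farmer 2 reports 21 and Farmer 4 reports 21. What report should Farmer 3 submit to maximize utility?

16

Report 6: project not built, utility 0.
Report 8: project not built, utility 0.
Report 16: project built, pays 16, utility 21 - 16 = 5.
Report 21: project built, pays 21, utility 21 - 21 = 0.
Report 40: project built, pays 36, utility 21 - 36 = -15.
The best choice is 16 with utility 5.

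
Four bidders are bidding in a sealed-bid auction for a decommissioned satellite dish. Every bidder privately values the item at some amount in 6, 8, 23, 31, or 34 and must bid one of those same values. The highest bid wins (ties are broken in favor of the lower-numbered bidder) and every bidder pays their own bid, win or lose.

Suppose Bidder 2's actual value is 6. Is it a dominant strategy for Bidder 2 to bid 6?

Consider the case where Bidder 1 bids 6, Bidder 3 bids 6 and Bidder 4 bids 6.
Truthful bid 6: loses but pays 6, utility -6.
Bid 8 instead: wins, pays 8, utility 6 - 8 = -2.
Since -2 > -6, bidding 8 is strictly better here, so truthful bidding is not dominant.

No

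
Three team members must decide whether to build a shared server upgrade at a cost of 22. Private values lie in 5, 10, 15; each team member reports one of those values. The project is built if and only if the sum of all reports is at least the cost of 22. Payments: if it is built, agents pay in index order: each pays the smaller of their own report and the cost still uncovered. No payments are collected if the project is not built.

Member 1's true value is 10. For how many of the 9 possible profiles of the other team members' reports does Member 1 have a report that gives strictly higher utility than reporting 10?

Others report (5, 15): truth gives 0; report 5 gives 5 > 0. Violating.
Others report (10, 10): truth gives 0; report 5 gives 5 > 0. Violating.
Others report (10, 15): truth gives 0; report 5 gives 5 > 0. Violating.
Others report (15, 5): truth gives 0; report 5 gives 5 > 0. Violating.
Others report (5, 5): truth gives 0; no alternative beats it.
Others report (5, 10): truth gives 0; no alternative beats it.
(Checking all 9 profiles: 6 have a profitable deviation, 3 do not.)

6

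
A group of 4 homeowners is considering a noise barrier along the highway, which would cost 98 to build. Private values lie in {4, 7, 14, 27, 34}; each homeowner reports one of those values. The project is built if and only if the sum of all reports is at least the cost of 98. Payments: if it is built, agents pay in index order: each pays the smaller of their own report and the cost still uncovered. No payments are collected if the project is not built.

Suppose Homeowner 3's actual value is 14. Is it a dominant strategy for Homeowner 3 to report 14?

No

Consider the case where Homeowner 1 reports 27, Homeowner 2 reports 34 and Homeowner 4 reports 34.
Truthful report 14: project built, pays 14, utility 14 - 14 = 0.
Report 4 instead: project built, pays 4, utility 14 - 4 = 10.
Since 10 > 0, reporting 4 is strictly better here, so truthful reporting is not dominant.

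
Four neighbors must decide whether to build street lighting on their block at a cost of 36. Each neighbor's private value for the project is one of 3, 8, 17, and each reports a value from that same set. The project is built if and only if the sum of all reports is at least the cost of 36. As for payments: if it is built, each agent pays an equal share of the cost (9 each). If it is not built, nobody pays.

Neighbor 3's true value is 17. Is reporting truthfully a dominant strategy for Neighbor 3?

Yes

Check each profile of the others' reports and compare truth against every alternative report.
Others report (3, 3, 17): truth gives 8, best alternative gives 0.
Others report (3, 8, 8): truth gives 8, best alternative gives 0.
Others report (3, 17, 3): truth gives 8, best alternative gives 0.
Others report (8, 3, 8): truth gives 8, best alternative gives 0.
Others report (8, 8, 3): truth gives 8, best alternative gives 0.
Others report (8, 8, 8): truth gives 8, best alternative gives 0.
(Remaining 21 profiles checked similarly; truth is weakly best in each.)
In every case the truthful report is at least as good as any alternative, so it is a dominant strategy.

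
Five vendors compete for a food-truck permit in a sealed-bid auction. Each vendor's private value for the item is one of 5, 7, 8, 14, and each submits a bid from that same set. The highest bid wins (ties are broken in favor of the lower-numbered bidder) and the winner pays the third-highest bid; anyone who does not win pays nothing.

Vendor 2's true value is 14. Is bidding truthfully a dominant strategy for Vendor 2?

Check each profile of the others' bids and compare truth against every alternative bid.
Others bid (5, 5, 5, 14): truth gives 9, best alternative gives 0.
Others bid (5, 5, 14, 5): truth gives 9, best alternative gives 0.
Others bid (5, 14, 5, 5): truth gives 9, best alternative gives 0.
Others bid (8, 5, 5, 5): truth gives 9, best alternative gives 0.
Others bid (5, 5, 7, 14): truth gives 7, best alternative gives 0.
Others bid (5, 5, 14, 7): truth gives 7, best alternative gives 0.
(Remaining 250 profiles checked similarly; truth is weakly best in each.)
In every case the truthful bid is at least as good as any alternative, so it is a dominant strategy.

Yes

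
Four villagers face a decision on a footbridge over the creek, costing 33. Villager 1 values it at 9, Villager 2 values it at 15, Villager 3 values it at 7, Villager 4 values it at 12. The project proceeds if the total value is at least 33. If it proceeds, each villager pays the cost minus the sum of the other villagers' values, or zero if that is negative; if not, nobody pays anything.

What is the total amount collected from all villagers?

Total value 43 ≥ cost 33, so it is built.
Villager 1: others sum to 34; max(0, 33 - 34) = 0.
Villager 2: others sum to 28; max(0, 33 - 28) = 5.
Villager 3: others sum to 36; max(0, 33 - 36) = 0.
Villager 4: others sum to 31; max(0, 33 - 31) = 2.
Total collected = 0 + 5 + 0 + 2 = 7.

7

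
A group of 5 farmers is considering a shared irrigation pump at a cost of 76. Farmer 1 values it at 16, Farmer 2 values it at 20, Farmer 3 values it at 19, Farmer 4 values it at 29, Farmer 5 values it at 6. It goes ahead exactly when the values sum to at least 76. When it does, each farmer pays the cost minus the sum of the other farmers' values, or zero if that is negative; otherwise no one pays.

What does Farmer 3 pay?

5

Total value 90 ≥ cost 76, so the project is built.
The other farmers' values sum to 71.
Cost minus that sum is 76 - 71 = 5.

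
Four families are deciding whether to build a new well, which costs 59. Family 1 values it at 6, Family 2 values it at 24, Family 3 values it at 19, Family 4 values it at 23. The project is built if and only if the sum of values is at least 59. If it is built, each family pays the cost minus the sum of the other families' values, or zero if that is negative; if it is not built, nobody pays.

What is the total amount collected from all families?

Total value 72 ≥ cost 59, so it is built.
Family 1: others sum to 66; max(0, 59 - 66) = 0.
Family 2: others sum to 48; max(0, 59 - 48) = 11.
Family 3: others sum to 53; max(0, 59 - 53) = 6.
Family 4: others sum to 49; max(0, 59 - 49) = 10.
Total collected = 0 + 11 + 6 + 10 = 27.

27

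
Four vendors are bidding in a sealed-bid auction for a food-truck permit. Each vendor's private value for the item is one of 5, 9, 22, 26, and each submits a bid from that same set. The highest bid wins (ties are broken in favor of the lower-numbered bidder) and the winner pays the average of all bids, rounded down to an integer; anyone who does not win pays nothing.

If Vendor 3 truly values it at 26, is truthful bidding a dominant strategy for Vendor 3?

No

Consider the case where Vendor 1 bids 5, Vendor 2 bids 5 and Vendor 4 bids 5.
Truthful bid 26: wins, pays 10, utility 26 - 10 = 16.
Bid 9 instead: wins, pays 6, utility 26 - 6 = 20.
Since 20 > 16, bidding 9 is strictly better here, so truthful bidding is not dominant.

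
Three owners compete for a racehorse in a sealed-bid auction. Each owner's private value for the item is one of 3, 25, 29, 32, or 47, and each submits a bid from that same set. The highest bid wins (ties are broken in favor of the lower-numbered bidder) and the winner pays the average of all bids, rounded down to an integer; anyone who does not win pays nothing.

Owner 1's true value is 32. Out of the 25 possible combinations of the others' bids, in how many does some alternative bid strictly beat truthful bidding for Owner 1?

Others bid (3, 3): truth gives 20; bid 3 gives 29 > 20. Violating.
Others bid (3, 25): truth gives 12; bid 25 gives 15 > 12. Violating.
Others bid (3, 29): truth gives 11; bid 29 gives 12 > 11. Violating.
Others bid (25, 3): truth gives 12; bid 25 gives 15 > 12. Violating.
Others bid (3, 32): truth gives 10; no alternative beats it.
Others bid (3, 47): truth gives 0; no alternative beats it.
(Checking all 25 profiles: 9 have a profitable deviation, 16 do not.)

9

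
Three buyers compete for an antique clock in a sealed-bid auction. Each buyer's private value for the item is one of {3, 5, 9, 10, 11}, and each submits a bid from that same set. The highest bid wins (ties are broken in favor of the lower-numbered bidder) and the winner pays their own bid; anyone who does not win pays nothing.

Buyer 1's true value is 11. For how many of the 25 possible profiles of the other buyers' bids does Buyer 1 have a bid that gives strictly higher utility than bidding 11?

Others bid (3, 3): truth gives 0; bid 3 gives 8 > 0. Violating.
Others bid (3, 5): truth gives 0; bid 5 gives 6 > 0. Violating.
Others bid (3, 9): truth gives 0; bid 9 gives 2 > 0. Violating.
Others bid (3, 10): truth gives 0; bid 10 gives 1 > 0. Violating.
Others bid (3, 11): truth gives 0; no alternative beats it.
Others bid (5, 11): truth gives 0; no alternative beats it.
(Checking all 25 profiles: 16 have a profitable deviation, 9 do not.)

16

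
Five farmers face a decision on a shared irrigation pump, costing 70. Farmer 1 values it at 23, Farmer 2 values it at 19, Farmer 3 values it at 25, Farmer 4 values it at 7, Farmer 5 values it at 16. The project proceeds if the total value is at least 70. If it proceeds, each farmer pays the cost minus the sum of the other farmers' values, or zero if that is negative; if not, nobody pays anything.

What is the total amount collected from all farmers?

8

Total value 90 ≥ cost 70, so it is built.
Farmer 1: others sum to 67; max(0, 70 - 67) = 3.
Farmer 2: others sum to 71; max(0, 70 - 71) = 0.
Farmer 3: others sum to 65; max(0, 70 - 65) = 5.
Farmer 4: others sum to 83; max(0, 70 - 83) = 0.
Farmer 5: others sum to 74; max(0, 70 - 74) = 0.
Total collected = 3 + 0 + 5 + 0 + 0 = 8.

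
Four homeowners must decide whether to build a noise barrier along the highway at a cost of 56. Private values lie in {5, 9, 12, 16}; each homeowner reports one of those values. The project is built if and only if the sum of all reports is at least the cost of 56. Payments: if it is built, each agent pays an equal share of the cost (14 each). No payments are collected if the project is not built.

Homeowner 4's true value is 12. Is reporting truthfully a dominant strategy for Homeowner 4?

Consider the case where Homeowner 1 reports 12, Homeowner 2 reports 16 and Homeowner 3 reports 16.
Truthful report 12: project built, pays 14, utility 12 - 14 = -2.
Report 5 instead: project not built, utility 0.
Since 0 > -2, reporting 5 is strictly better here, so truthful reporting is not dominant.

No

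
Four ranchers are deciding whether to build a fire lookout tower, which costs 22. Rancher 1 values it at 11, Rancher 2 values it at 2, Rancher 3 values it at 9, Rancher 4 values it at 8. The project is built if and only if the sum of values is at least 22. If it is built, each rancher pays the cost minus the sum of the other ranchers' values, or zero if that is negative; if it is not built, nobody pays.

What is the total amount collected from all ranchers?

Total value 30 ≥ cost 22, so it is built.
Rancher 1: others sum to 19; max(0, 22 - 19) = 3.
Rancher 2: others sum to 28; max(0, 22 - 28) = 0.
Rancher 3: others sum to 21; max(0, 22 - 21) = 1.
Rancher 4: others sum to 22; max(0, 22 - 22) = 0.
Total collected = 3 + 0 + 1 + 0 = 4.

4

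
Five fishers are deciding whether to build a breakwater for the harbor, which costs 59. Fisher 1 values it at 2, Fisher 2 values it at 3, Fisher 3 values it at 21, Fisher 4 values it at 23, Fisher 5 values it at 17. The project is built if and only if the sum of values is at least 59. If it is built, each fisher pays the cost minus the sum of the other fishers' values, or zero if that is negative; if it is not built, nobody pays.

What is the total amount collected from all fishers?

40

Total value 66 ≥ cost 59, so it is built.
Fisher 1: others sum to 64; max(0, 59 - 64) = 0.
Fisher 2: others sum to 63; max(0, 59 - 63) = 0.
Fisher 3: others sum to 45; max(0, 59 - 45) = 14.
Fisher 4: others sum to 43; max(0, 59 - 43) = 16.
Fisher 5: others sum to 49; max(0, 59 - 49) = 10.
Total collected = 0 + 0 + 14 + 16 + 10 = 40.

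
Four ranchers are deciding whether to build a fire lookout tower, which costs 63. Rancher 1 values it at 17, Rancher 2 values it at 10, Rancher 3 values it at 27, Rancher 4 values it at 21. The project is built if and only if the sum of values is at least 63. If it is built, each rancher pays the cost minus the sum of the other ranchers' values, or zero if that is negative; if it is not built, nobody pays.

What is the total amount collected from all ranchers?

29

Total value 75 ≥ cost 63, so it is built.
Rancher 1: others sum to 58; max(0, 63 - 58) = 5.
Rancher 2: others sum to 65; max(0, 63 - 65) = 0.
Rancher 3: others sum to 48; max(0, 63 - 48) = 15.
Rancher 4: others sum to 54; max(0, 63 - 54) = 9.
Total collected = 5 + 0 + 15 + 9 = 29.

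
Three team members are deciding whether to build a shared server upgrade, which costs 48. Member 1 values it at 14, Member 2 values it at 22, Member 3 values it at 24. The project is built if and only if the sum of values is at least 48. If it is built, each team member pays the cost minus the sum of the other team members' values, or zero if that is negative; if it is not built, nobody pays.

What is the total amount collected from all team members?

24

Total value 60 ≥ cost 48, so it is built.
Member 1: others sum to 46; max(0, 48 - 46) = 2.
Member 2: others sum to 38; max(0, 48 - 38) = 10.
Member 3: others sum to 36; max(0, 48 - 36) = 12.
Total collected = 2 + 10 + 12 = 24.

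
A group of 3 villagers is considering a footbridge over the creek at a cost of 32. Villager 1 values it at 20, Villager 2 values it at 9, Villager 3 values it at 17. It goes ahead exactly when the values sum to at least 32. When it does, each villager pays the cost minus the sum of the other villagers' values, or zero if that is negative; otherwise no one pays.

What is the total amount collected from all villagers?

Total value 46 ≥ cost 32, so it is built.
Villager 1: others sum to 26; max(0, 32 - 26) = 6.
Villager 2: others sum to 37; max(0, 32 - 37) = 0.
Villager 3: others sum to 29; max(0, 32 - 29) = 3.
Total collected = 6 + 0 + 3 = 9.

9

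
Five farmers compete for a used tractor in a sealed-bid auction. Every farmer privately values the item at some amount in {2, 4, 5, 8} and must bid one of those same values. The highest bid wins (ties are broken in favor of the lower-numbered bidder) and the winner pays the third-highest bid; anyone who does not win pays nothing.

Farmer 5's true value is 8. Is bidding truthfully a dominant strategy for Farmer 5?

Yes

Check each profile of the others' bids and compare truth against every alternative bid.
Others bid (2, 2, 2, 5): truth gives 6, best alternative gives 0.
Others bid (2, 2, 5, 2): truth gives 6, best alternative gives 0.
Others bid (2, 5, 2, 2): truth gives 6, best alternative gives 0.
Others bid (5, 2, 2, 2): truth gives 6, best alternative gives 0.
Others bid (2, 2, 4, 5): truth gives 4, best alternative gives 0.
Others bid (2, 2, 5, 4): truth gives 4, best alternative gives 0.
(Remaining 250 profiles checked similarly; truth is weakly best in each.)
In every case the truthful bid is at least as good as any alternative, so it is a dominant strategy.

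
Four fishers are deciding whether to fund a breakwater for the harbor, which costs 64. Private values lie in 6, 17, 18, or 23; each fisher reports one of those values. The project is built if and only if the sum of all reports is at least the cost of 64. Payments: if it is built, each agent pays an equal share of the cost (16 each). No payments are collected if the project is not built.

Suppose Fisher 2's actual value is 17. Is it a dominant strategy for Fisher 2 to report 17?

Consider the case where Fisher 1 reports 6, Fisher 3 reports 17 and Fisher 4 reports 18.
Truthful report 17: project not built, utility 0.
Report 23 instead: project built, pays 16, utility 17 - 16 = 1.
Since 1 > 0, reporting 23 is strictly better here, so truthful reporting is not dominant.

No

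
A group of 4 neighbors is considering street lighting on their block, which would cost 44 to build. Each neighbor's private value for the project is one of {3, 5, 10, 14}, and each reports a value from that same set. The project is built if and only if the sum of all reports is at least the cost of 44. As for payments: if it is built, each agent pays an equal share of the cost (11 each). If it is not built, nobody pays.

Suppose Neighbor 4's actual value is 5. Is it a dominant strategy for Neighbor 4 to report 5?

Check each profile of the others' reports and compare truth against every alternative report.
Others report (14, 14, 14): truth gives -6, best alternative gives -6.
Others report (3, 3, 3): truth gives 0, best alternative gives 0.
Others report (3, 3, 5): truth gives 0, best alternative gives 0.
Others report (3, 3, 10): truth gives 0, best alternative gives 0.
Others report (3, 3, 14): truth gives 0, best alternative gives 0.
Others report (3, 5, 3): truth gives 0, best alternative gives 0.
(Remaining 58 profiles checked similarly; truth is weakly best in each.)
In every case the truthful report is at least as good as any alternative, so it is a dominant strategy.

Yes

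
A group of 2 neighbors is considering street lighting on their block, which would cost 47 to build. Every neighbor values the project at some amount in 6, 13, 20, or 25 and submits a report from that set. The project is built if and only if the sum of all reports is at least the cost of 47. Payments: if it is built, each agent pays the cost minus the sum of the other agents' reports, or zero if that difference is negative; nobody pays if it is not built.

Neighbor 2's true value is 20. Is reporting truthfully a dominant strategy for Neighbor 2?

Check each profile of the others' reports and compare truth against every alternative report.
Others report (6): truth gives 0, best alternative gives 0.
Others report (13): truth gives 0, best alternative gives 0.
Others report (20): truth gives 0, best alternative gives 0.
Others report (25): truth gives 0, best alternative gives 0.
In every case the truthful report is at least as good as any alternative, so it is a dominant strategy.

Yes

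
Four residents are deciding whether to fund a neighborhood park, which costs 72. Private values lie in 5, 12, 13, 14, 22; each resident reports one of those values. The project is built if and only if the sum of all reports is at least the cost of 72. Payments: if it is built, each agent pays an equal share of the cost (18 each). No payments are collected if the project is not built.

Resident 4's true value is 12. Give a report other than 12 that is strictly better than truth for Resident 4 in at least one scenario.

5

Suppose Resident 1 reports 22, Resident 2 reports 22 and Resident 3 reports 22.
Report 12: project built, pays 18, utility 12 - 18 = -6.
Report 5: project not built, utility 0.
So reporting 5 beats truth here (0 > -6).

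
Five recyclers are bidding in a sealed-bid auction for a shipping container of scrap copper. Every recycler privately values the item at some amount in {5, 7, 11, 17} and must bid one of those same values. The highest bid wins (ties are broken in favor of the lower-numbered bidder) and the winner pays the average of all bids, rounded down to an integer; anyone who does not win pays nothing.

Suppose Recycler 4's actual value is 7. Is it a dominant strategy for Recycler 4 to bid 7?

No

Consider the case where Recycler 1 bids 5, Recycler 2 bids 5, Recycler 3 bids 7 and Recycler 5 bids 5.
Truthful bid 7: loses, pays 0, utility 0.
Bid 11 instead: wins, pays 6, utility 7 - 6 = 1.
Since 1 > 0, bidding 11 is strictly better here, so truthful bidding is not dominant.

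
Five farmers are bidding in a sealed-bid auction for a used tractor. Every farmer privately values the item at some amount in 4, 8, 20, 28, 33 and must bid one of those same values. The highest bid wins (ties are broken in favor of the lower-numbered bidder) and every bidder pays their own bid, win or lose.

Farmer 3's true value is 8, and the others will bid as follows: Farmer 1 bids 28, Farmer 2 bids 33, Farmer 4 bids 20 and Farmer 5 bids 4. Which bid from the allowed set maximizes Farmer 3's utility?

4

Bid 4: loses but pays 4, utility -4.
Bid 8: loses but pays 8, utility -8.
Bid 20: loses but pays 20, utility -20.
Bid 28: loses but pays 28, utility -28.
Bid 33: loses but pays 33, utility -33.
The best choice is 4 with utility -4.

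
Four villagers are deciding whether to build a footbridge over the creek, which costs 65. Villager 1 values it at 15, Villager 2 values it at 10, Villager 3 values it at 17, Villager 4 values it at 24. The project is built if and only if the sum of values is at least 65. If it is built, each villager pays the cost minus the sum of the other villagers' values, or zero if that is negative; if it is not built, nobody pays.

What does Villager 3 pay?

16

Total value 66 ≥ cost 65, so the project is built.
The other villagers' values sum to 49.
Cost minus that sum is 65 - 49 = 16.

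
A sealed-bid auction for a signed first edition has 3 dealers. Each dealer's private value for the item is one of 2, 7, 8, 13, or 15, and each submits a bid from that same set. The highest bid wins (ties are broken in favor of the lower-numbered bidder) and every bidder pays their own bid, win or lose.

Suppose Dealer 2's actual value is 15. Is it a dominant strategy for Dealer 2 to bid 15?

Consider the case where Dealer 1 bids 2 and Dealer 3 bids 2.
Truthful bid 15: wins, pays 15, utility 15 - 15 = 0.
Bid 7 instead: wins, pays 7, utility 15 - 7 = 8.
Since 8 > 0, bidding 7 is strictly better here, so truthful bidding is not dominant.

No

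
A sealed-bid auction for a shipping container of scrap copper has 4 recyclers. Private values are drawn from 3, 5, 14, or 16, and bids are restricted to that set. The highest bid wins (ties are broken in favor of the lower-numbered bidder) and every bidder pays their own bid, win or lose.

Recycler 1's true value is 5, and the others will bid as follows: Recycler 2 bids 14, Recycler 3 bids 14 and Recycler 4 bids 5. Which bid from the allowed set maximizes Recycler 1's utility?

3

Bid 3: loses but pays 3, utility -3.
Bid 5: loses but pays 5, utility -5.
Bid 14: wins, pays 14, utility 5 - 14 = -9.
Bid 16: wins, pays 16, utility 5 - 16 = -11.
The best choice is 3 with utility -3.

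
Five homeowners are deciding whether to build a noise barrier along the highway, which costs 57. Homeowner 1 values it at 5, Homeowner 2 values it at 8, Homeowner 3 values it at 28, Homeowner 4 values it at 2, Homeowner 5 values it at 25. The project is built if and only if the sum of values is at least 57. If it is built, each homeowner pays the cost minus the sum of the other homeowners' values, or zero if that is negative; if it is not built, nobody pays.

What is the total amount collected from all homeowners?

Total value 68 ≥ cost 57, so it is built.
Homeowner 1: others sum to 63; max(0, 57 - 63) = 0.
Homeowner 2: others sum to 60; max(0, 57 - 60) = 0.
Homeowner 3: others sum to 40; max(0, 57 - 40) = 17.
Homeowner 4: others sum to 66; max(0, 57 - 66) = 0.
Homeowner 5: others sum to 43; max(0, 57 - 43) = 14.
Total collected = 0 + 0 + 17 + 0 + 14 = 31.

31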